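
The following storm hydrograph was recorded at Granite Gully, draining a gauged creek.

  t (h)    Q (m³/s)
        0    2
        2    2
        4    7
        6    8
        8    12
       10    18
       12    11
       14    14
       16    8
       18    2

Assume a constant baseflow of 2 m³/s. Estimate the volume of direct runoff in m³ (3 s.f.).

V ≈ 4.61 × 10^5 m³

Direct-runoff ordinates (Q − Q_b): 0.0, 0.0, 5.0, 6.0, 10.0, 16.0, 9.0, 12.0, 6.0, 0.0 m³/s.
ΣQ_DR = 64.00 m³/s.
With Δt = 2 h = 7200 s, V = ΣQ_DR · Δt = 64.00 × 7200 = 4.61 × 10^5 m³.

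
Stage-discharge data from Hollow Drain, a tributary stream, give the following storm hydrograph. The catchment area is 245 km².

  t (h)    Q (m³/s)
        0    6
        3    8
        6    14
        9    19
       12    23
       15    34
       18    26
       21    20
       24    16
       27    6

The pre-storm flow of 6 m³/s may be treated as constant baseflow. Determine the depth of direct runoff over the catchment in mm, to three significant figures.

d ≈ 4.94 mm

Direct runoff: 0.0, 2.0, 8.0, 13.0, 17.0, 28.0, 20.0, 14.0, 10.0, 0.0 m³/s; ΣQ_DR = 112.0 m³/s.
V = ΣQ_DR · Δt = 112.0 × 10800 s = 1.210 × 10^6 m³.
Over A = 245 km², depth = V / A = 4.94 mm.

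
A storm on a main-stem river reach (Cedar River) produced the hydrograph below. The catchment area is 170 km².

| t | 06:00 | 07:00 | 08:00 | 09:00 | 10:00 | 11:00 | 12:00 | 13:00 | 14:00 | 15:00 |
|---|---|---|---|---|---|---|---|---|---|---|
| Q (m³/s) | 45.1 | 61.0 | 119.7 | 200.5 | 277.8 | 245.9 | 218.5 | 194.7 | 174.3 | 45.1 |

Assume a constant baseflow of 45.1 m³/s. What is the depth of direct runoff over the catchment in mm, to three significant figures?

Direct runoff: 0.0, 15.9, 74.6, 155.4, 232.7, 200.8, 173.4, 149.6, 129.2, 0.0 m³/s; ΣQ_DR = 1132 m³/s.
V = ΣQ_DR · Δt = 1132 × 3600 s = 4.074 × 10^6 m³.
Over A = 170 km², depth = V / A = 24.0 mm.

d ≈ 24.0 mm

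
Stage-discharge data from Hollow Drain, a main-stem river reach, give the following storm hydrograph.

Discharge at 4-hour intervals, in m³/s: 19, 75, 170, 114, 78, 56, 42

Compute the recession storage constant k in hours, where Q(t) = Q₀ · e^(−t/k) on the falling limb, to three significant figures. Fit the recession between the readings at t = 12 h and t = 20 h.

k ≈ 11.3 h

On the falling limb, Q drops from 114 to 56 m³/s between t = 12 h and t = 20 h (Δt = 8 h).
k = −Δt / ln(Q₂/Q₁) = −8 / ln(56/114) = 11.3 h.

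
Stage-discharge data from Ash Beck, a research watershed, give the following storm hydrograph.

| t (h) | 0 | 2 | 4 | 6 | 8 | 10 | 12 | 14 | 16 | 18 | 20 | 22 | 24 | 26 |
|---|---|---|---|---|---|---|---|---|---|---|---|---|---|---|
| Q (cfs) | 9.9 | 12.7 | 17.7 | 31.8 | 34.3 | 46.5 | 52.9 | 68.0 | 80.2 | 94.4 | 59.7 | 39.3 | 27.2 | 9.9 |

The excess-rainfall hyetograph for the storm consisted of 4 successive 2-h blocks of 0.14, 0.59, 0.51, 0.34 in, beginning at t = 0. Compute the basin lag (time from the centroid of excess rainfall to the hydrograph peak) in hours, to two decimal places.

Centroid of excess rainfall: t_c = Σ P_i·t̄_i / ΣP_i = 4.3291 h (block centres at 1, 3, 5, 7 h).
Hydrograph peak occurs at t = 18 h, so basin lag t_L = 18 − 4.3291 = 13.67 h.

t_L ≈ 13.67 h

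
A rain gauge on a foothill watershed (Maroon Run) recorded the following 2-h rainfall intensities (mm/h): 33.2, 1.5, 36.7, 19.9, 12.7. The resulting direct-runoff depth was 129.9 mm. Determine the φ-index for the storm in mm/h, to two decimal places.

φ ≈ 9.39 mm/h

Only the 4 blocks with intensity above φ contribute runoff: 33.2, 36.7, 19.9, 12.7 mm/h.
Σ(I−φ)·Δt = d  ⇒  (33.2+36.7+19.9+12.7 − 4φ)·2 = 129.9
φ = (102.5 − 129.9/2) / 4 = 9.39 mm/h.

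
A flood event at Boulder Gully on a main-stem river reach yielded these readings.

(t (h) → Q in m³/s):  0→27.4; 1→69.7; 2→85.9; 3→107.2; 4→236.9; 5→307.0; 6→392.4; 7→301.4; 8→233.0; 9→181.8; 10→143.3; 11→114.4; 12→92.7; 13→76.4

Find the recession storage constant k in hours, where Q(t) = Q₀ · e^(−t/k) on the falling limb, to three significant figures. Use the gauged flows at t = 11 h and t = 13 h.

On the falling limb, Q drops from 114.4 to 76.4 m³/s between t = 11 h and t = 13 h (Δt = 2 h).
k = −Δt / ln(Q₂/Q₁) = −2 / ln(76.4/114.4) = 4.95 h.

k ≈ 4.95 h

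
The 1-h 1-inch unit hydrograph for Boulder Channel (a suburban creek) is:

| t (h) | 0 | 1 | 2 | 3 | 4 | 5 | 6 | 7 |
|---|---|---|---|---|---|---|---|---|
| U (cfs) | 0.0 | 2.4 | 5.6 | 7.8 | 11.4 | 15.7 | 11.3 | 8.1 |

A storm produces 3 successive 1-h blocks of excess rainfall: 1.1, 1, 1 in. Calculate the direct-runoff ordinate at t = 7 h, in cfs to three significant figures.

Q ≈ 35.9 cfs

By discrete convolution, Q_j = Σ (P_i / 1 in) · U_{j−i}.
At t = 7 h (j=7): Q = (1.1/1)·8.1 + (1/1)·11.3 + (1/1)·15.7 = 35.9 cfs.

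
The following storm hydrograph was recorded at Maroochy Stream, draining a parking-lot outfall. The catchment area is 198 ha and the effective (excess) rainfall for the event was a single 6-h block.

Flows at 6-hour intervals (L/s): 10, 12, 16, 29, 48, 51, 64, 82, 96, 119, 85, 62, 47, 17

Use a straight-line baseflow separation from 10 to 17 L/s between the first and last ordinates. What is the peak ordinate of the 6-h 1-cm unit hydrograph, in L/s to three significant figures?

U_p ≈ 174 L/s

Direct runoff: 0.00, 1.46, 4.92, 17.38, 35.85, 38.31, 50.77, 68.23, 81.69, 104.15, 69.62, 46.08, 30.54, 0.00 L/s; ΣQ_DR = 549.0 L/s, peak = 104.15 L/s.
Runoff depth d = ΣQ_DR·Δt / A = 549.0 × 21600 / (198 ha) = 5.989 mm.
The 1-cm UH is the DRH scaled by (10 mm)/d, so U_p = 104.15 × 10/5.989 = 174 L/s.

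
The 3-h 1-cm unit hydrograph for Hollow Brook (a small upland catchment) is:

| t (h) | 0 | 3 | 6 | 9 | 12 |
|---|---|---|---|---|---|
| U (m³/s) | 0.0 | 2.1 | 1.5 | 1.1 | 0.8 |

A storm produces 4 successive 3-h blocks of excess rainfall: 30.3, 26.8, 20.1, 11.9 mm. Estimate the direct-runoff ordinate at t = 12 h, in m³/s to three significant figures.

By discrete convolution, Q_j = Σ (P_i / 10 mm) · U_{j−i}.
At t = 12 h (j=4): Q = (30.3/10)·0.8 + (26.8/10)·1.1 + (20.1/10)·1.5 + (11.9/10)·2.1 = 10.9 m³/s.

Q ≈ 10.9 m³/s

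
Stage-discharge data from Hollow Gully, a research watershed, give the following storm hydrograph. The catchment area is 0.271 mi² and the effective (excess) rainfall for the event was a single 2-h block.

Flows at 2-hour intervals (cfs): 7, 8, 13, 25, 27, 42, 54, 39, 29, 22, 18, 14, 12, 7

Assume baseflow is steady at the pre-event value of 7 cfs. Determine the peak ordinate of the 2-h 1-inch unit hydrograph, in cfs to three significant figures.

U_p ≈ 18.8 cfs

Direct runoff: 0.0, 1.0, 6.0, 18.0, 20.0, 35.0, 47.0, 32.0, 22.0, 15.0, 11.0, 7.0, 5.0, 0.0 cfs; ΣQ_DR = 219.0 cfs, peak = 47.0 cfs.
Runoff depth d = ΣQ_DR·Δt / A = 219.0 × 7200 / (0.271 mi²) = 2.504 in.
The 1-inch UH is the DRH scaled by (1 in)/d, so U_p = 47.0 × 1/2.504 = 18.8 cfs.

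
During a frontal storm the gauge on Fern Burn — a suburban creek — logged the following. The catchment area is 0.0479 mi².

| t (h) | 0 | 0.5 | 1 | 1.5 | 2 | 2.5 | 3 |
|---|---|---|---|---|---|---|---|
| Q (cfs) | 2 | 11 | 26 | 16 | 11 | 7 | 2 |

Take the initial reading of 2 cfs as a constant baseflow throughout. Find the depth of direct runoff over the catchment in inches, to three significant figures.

d ≈ 0.987 in

Direct runoff: 0.0, 9.0, 24.0, 14.0, 9.0, 5.0, 0.0 cfs; ΣQ_DR = 61.00 cfs.
V = ΣQ_DR · Δt = 61.00 × 1800 s = 1.098 × 10^5 ft³.
Over A = 0.0479 mi², depth = V / A = 0.987 in.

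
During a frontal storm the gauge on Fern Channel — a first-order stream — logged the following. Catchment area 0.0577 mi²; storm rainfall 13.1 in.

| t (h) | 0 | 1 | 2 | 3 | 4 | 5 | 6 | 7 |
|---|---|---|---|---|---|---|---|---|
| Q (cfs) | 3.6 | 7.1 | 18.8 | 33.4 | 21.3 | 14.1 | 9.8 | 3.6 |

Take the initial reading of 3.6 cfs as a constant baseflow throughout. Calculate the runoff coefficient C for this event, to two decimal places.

ΣQ_DR = 82.90 cfs; V = ΣQ_DR·Δt = 2.984 × 10^5 ft³.
Runoff depth d = V / A = 2.226 in.
C = d / P = 2.226 / 13.1 = 0.17.

C ≈ 0.17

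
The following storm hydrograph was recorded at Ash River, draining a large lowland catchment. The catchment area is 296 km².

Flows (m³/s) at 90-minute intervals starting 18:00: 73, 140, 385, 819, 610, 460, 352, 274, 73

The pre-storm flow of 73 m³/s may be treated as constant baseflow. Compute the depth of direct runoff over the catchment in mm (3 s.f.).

Direct runoff: 0.0, 67.0, 312.0, 746.0, 537.0, 387.0, 279.0, 201.0, 0.0 m³/s; ΣQ_DR = 2529 m³/s.
V = ΣQ_DR · Δt = 2529 × 5400 s = 1.366 × 10^7 m³.
Over A = 296 km², depth = V / A = 46.1 mm.

d ≈ 46.1 mm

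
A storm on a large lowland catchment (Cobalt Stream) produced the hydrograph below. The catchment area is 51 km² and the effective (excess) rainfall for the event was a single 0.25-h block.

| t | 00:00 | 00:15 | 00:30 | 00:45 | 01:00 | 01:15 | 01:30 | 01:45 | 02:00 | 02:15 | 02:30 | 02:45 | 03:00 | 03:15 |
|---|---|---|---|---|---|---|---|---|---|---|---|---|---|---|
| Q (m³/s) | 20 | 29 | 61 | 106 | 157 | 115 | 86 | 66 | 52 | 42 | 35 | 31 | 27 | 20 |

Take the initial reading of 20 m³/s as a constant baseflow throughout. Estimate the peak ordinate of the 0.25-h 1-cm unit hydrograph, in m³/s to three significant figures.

U_p ≈ 137 m³/s

Direct runoff: 0.0, 9.0, 41.0, 86.0, 137.0, 95.0, 66.0, 46.0, 32.0, 22.0, 15.0, 11.0, 7.0, 0.0 m³/s; ΣQ_DR = 567.0 m³/s, peak = 137.0 m³/s.
Runoff depth d = ΣQ_DR·Δt / A = 567.0 × 900 / (51 km²) = 10.01 mm.
The 1-cm UH is the DRH scaled by (10 mm)/d, so U_p = 137.0 × 10/10.01 = 137 m³/s.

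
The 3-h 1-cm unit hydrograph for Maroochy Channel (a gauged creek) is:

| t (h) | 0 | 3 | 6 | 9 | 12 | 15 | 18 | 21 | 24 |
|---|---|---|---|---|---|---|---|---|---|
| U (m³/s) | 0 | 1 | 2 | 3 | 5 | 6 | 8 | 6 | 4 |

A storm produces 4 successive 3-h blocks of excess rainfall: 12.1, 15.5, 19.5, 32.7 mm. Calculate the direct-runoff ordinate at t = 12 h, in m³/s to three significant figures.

By discrete convolution, Q_j = Σ (P_i / 10 mm) · U_{j−i}.
At t = 12 h (j=4): Q = (12.1/10)·5 + (15.5/10)·3 + (19.5/10)·2 + (32.7/10)·1 = 17.9 m³/s.

Q ≈ 17.9 m³/s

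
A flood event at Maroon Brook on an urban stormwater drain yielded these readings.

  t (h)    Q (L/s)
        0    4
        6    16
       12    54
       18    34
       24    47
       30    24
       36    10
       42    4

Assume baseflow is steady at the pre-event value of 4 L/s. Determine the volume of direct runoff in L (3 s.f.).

Direct-runoff ordinates (Q − Q_b): 0.0, 12.0, 50.0, 30.0, 43.0, 20.0, 6.0, 0.0 L/s.
ΣQ_DR = 161.0 L/s.
With Δt = 6 h = 21600 s, V = ΣQ_DR · Δt = 161.0 × 21600 = 3.48 × 10^6 L.

V ≈ 3.48 × 10^6 L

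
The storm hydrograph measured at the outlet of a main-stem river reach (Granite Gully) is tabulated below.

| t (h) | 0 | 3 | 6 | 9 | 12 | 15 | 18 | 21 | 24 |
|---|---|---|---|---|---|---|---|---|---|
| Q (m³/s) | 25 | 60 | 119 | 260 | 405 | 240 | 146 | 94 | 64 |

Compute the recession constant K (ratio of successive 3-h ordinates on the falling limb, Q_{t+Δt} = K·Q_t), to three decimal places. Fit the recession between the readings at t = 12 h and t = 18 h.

K ≈ 0.600

Using the recession-limb readings at t = 12 h and t = 18 h: Q falls from 405 to 146 m³/s over 2 intervals.
K = (Q₂/Q₁)^(1/2) = (146/405)^(1/2) = 0.600.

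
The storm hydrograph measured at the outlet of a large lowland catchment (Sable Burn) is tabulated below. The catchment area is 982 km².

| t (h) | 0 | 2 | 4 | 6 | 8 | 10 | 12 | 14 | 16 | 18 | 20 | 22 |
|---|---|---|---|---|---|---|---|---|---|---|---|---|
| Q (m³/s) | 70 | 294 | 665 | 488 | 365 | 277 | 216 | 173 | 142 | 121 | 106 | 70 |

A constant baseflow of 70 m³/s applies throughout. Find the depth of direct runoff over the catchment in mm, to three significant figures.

d ≈ 15.7 mm

Direct runoff: 0.0, 224.0, 595.0, 418.0, 295.0, 207.0, 146.0, 103.0, 72.0, 51.0, 36.0, 0.0 m³/s; ΣQ_DR = 2147 m³/s.
V = ΣQ_DR · Δt = 2147 × 7200 s = 1.546 × 10^7 m³.
Over A = 982 km², depth = V / A = 15.7 mm.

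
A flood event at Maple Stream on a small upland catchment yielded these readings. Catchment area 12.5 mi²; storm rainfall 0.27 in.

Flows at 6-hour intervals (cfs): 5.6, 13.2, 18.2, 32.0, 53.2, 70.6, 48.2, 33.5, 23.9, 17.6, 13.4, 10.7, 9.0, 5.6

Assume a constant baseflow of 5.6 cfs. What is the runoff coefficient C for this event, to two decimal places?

C ≈ 0.76

ΣQ_DR = 276.3 cfs; V = ΣQ_DR·Δt = 5.968 × 10^6 ft³.
Runoff depth d = V / A = 0.2055 in.
C = d / P = 0.2055 / 0.27 = 0.76.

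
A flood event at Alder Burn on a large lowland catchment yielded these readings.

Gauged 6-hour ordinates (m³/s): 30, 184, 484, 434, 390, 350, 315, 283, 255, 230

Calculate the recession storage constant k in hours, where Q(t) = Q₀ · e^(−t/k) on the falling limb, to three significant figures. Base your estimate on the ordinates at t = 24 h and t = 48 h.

On the falling limb, Q drops from 390 to 255 m³/s between t = 24 h and t = 48 h (Δt = 24 h).
k = −Δt / ln(Q₂/Q₁) = −24 / ln(255/390) = 56.5 h.

k ≈ 56.5 h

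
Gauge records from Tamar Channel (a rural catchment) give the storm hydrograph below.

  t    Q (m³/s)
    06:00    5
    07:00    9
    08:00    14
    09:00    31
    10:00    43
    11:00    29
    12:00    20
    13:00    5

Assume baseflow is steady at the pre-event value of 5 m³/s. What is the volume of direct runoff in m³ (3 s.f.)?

V ≈ 4.18 × 10^5 m³

Direct-runoff ordinates (Q − Q_b): 0.0, 4.0, 9.0, 26.0, 38.0, 24.0, 15.0, 0.0 m³/s.
ΣQ_DR = 116.0 m³/s.
With Δt = 1 h = 3600 s, V = ΣQ_DR · Δt = 116.0 × 3600 = 4.18 × 10^5 m³.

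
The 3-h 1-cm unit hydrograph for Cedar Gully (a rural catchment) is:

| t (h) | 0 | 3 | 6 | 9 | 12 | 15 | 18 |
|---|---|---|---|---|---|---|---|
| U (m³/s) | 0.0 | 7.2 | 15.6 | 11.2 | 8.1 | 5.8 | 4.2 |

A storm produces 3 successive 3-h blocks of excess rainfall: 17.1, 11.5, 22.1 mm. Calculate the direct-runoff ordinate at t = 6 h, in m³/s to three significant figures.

By discrete convolution, Q_j = Σ (P_i / 10 mm) · U_{j−i}.
At t = 6 h (j=2): Q = (17.1/10)·15.6 + (11.5/10)·7.2 + (22.1/10)·0.0 = 35.0 m³/s.

Q ≈ 35.0 m³/s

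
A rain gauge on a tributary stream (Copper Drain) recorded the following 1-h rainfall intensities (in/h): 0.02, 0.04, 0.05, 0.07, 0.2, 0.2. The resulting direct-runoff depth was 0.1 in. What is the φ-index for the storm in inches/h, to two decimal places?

φ ≈ 0.15 in/h

Only the 2 blocks with intensity above φ contribute runoff: 0.2, 0.2 in/h.
Σ(I−φ)·Δt = d  ⇒  (0.2+0.2 − 2φ)·1 = 0.1
φ = (0.4000 − 0.1/1) / 2 = 0.15 in/h.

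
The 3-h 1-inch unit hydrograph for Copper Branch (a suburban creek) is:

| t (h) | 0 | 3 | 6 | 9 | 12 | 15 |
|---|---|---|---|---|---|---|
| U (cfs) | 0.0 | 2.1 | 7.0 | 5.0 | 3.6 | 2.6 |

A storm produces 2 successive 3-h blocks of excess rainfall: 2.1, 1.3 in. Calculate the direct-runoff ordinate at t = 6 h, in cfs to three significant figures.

By discrete convolution, Q_j = Σ (P_i / 1 in) · U_{j−i}.
At t = 6 h (j=2): Q = (2.1/1)·7.0 + (1.3/1)·2.1 = 17.4 cfs.

Q ≈ 17.4 cfs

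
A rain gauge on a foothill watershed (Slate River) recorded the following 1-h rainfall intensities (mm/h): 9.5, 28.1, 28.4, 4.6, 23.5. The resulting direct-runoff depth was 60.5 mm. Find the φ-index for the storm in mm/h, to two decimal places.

Only the 4 blocks with intensity above φ contribute runoff: 9.5, 28.1, 28.4, 23.5 mm/h.
Σ(I−φ)·Δt = d  ⇒  (9.5+28.1+28.4+23.5 − 4φ)·1 = 60.5
φ = (89.50 − 60.5/1) / 4 = 7.25 mm/h.

φ ≈ 7.25 mm/h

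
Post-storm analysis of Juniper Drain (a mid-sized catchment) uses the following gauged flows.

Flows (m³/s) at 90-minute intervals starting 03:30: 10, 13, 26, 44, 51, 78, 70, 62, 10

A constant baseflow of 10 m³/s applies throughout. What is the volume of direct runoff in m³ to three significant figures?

Direct-runoff ordinates (Q − Q_b): 0.0, 3.0, 16.0, 34.0, 41.0, 68.0, 60.0, 52.0, 0.0 m³/s.
ΣQ_DR = 274.0 m³/s.
With Δt = 1.5 h = 5400 s, V = ΣQ_DR · Δt = 274.0 × 5400 = 1.48 × 10^6 m³.

V ≈ 1.48 × 10^6 m³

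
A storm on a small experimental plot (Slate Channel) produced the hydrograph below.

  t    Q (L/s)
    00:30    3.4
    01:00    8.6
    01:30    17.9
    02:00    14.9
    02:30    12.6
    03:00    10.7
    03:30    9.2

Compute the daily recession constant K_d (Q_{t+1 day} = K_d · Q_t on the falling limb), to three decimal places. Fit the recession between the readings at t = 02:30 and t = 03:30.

K_d ≈ 0.001

Between t = 02:30 and t = 03:30 the flow falls from 12.6 to 9.2 L/s over 2×0.5 h = 1 h.
Per-interval ratio K = (9.2/12.6)^(1/2) = 0.8545; K_d = K^(24/0.5) = 0.001.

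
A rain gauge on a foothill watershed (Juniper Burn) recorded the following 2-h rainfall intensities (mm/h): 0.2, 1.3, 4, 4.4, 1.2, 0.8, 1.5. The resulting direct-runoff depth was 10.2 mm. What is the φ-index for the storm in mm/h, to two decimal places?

φ ≈ 1.65 mm/h

Only the 2 blocks with intensity above φ contribute runoff: 4, 4.4 mm/h.
Σ(I−φ)·Δt = d  ⇒  (4+4.4 − 2φ)·2 = 10.2
φ = (8.400 − 10.2/2) / 2 = 1.65 mm/h.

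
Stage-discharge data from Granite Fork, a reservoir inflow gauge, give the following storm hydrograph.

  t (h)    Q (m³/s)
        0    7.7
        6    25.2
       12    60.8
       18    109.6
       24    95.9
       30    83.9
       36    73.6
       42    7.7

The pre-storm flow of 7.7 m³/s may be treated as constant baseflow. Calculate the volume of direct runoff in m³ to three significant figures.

Direct-runoff ordinates (Q − Q_b): 0.0, 17.5, 53.1, 101.9, 88.2, 76.2, 65.9, 0.0 m³/s.
ΣQ_DR = 402.8 m³/s.
With Δt = 6 h = 21600 s, V = ΣQ_DR · Δt = 402.8 × 21600 = 8.70 × 10^6 m³.

V ≈ 8.70 × 10^6 m³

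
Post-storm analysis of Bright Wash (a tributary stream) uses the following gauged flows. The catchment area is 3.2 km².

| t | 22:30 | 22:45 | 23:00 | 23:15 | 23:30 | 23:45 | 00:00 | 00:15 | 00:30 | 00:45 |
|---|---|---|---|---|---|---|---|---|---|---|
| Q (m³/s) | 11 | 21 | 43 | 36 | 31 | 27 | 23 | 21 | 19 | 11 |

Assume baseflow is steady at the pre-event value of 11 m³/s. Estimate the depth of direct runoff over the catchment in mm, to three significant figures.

d ≈ 37.4 mm

Direct runoff: 0.0, 10.0, 32.0, 25.0, 20.0, 16.0, 12.0, 10.0, 8.0, 0.0 m³/s; ΣQ_DR = 133.0 m³/s.
V = ΣQ_DR · Δt = 133.0 × 900 s = 1.197 × 10^5 m³.
Over A = 3.2 km², depth = V / A = 37.4 mm.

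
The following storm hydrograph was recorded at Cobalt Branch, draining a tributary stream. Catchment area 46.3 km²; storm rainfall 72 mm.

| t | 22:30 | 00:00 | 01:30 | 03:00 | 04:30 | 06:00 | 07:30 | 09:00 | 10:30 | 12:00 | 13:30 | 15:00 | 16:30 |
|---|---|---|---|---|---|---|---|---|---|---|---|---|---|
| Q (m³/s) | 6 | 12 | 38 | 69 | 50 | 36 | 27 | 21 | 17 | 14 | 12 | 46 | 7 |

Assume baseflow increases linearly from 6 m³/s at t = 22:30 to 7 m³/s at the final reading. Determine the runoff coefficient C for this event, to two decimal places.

C ≈ 0.44

ΣQ_DR = 270.5 m³/s; V = ΣQ_DR·Δt = 1.461 × 10^6 m³.
Runoff depth d = V / A = 31.55 mm.
C = d / P = 31.55 / 72 = 0.44.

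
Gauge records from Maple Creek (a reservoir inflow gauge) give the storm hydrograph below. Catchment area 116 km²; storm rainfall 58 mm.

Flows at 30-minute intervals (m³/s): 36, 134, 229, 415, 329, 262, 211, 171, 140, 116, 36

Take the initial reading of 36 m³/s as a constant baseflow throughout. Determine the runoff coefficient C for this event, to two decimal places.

C ≈ 0.45

ΣQ_DR = 1683 m³/s; V = ΣQ_DR·Δt = 3.029 × 10^6 m³.
Runoff depth d = V / A = 26.12 mm.
C = d / P = 26.12 / 58 = 0.45.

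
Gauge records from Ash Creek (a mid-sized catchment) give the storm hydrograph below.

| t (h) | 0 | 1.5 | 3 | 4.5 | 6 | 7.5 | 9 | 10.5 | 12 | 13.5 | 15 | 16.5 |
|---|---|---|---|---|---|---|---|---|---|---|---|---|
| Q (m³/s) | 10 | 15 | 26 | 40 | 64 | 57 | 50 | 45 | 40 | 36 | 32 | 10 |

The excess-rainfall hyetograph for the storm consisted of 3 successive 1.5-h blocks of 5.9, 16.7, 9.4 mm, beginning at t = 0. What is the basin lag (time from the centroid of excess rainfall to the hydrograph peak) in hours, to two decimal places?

Centroid of excess rainfall: t_c = Σ P_i·t̄_i / ΣP_i = 2.4141 h (block centres at 0.75, 2.25, 3.75 h).
Hydrograph peak occurs at t = 6 h, so basin lag t_L = 6 − 2.4141 = 3.59 h.

t_L ≈ 3.59 h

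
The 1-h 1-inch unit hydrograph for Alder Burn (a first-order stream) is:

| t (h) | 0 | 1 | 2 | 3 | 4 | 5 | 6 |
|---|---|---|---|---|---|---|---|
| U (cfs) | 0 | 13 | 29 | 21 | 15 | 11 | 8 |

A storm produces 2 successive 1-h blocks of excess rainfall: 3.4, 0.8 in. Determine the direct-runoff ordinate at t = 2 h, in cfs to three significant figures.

By discrete convolution, Q_j = Σ (P_i / 1 in) · U_{j−i}.
At t = 2 h (j=2): Q = (3.4/1)·29 + (0.8/1)·13 = 109 cfs.

Q ≈ 109 cfs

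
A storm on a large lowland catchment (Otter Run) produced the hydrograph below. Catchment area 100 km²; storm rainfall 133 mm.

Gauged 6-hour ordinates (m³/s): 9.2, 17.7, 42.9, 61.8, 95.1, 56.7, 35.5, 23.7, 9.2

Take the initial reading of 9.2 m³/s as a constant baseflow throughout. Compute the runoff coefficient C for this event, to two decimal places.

ΣQ_DR = 269.0 m³/s; V = ΣQ_DR·Δt = 5.810 × 10^6 m³.
Runoff depth d = V / A = 58.10 mm.
C = d / P = 58.10 / 133 = 0.44.

C ≈ 0.44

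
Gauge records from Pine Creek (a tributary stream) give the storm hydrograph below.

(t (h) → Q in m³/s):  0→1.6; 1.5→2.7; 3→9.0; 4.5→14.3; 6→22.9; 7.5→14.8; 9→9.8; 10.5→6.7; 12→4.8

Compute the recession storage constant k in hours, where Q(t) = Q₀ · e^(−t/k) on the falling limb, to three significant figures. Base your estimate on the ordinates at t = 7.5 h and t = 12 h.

k ≈ 4.00 h

On the falling limb, Q drops from 14.8 to 4.8 m³/s between t = 7.5 h and t = 12 h (Δt = 4.5 h).
k = −Δt / ln(Q₂/Q₁) = −4.5 / ln(4.8/14.8) = 4.00 h.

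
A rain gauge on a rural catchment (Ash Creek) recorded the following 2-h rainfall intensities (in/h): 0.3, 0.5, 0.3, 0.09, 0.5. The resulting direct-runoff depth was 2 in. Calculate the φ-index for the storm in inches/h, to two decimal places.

φ ≈ 0.15 in/h

Only the 4 blocks with intensity above φ contribute runoff: 0.3, 0.5, 0.3, 0.5 in/h.
Σ(I−φ)·Δt = d  ⇒  (0.3+0.5+0.3+0.5 − 4φ)·2 = 2
φ = (1.600 − 2/2) / 4 = 0.15 in/h.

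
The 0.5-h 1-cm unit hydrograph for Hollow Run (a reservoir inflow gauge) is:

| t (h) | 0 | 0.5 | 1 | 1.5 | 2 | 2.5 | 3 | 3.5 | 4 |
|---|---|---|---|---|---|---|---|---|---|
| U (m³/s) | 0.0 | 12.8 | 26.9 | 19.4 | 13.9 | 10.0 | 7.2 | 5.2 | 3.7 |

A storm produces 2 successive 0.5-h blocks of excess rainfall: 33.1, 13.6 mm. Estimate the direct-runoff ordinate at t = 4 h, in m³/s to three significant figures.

Q ≈ 19.3 m³/s

By discrete convolution, Q_j = Σ (P_i / 10 mm) · U_{j−i}.
At t = 4 h (j=8): Q = (33.1/10)·3.7 + (13.6/10)·5.2 = 19.3 m³/s.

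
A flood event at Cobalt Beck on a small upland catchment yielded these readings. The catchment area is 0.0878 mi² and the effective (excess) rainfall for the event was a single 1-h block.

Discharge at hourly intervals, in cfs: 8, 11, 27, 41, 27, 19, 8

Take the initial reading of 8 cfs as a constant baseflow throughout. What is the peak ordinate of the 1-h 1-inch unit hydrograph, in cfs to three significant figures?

U_p ≈ 22.0 cfs

Direct runoff: 0.0, 3.0, 19.0, 33.0, 19.0, 11.0, 0.0 cfs; ΣQ_DR = 85.00 cfs, peak = 33.0 cfs.
Runoff depth d = ΣQ_DR·Δt / A = 85.00 × 3600 / (0.0878 mi²) = 1.500 in.
The 1-inch UH is the DRH scaled by (1 in)/d, so U_p = 33.0 × 1/1.500 = 22.0 cfs.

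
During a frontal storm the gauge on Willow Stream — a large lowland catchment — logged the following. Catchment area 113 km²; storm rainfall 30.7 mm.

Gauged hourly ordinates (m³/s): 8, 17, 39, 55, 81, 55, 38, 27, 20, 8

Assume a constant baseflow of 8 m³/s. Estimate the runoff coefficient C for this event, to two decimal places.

ΣQ_DR = 268.0 m³/s; V = ΣQ_DR·Δt = 9.648 × 10^5 m³.
Runoff depth d = V / A = 8.538 mm.
C = d / P = 8.538 / 30.7 = 0.28.

C ≈ 0.28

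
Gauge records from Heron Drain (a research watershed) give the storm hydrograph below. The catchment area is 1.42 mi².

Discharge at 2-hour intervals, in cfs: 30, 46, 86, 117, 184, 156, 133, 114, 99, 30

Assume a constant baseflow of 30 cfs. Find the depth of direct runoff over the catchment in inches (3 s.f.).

d ≈ 1.52 in

Direct runoff: 0.0, 16.0, 56.0, 87.0, 154.0, 126.0, 103.0, 84.0, 69.0, 0.0 cfs; ΣQ_DR = 695.0 cfs.
V = ΣQ_DR · Δt = 695.0 × 7200 s = 5.004 × 10^6 ft³.
Over A = 1.42 mi², depth = V / A = 1.52 in.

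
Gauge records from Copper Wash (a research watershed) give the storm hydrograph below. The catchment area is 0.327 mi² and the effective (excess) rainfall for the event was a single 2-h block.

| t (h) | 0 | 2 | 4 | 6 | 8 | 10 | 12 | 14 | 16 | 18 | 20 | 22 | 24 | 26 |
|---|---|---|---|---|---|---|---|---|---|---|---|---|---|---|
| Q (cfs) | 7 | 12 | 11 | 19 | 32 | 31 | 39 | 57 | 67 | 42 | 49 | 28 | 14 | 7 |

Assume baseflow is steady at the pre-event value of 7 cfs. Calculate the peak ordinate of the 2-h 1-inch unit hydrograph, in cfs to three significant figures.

Direct runoff: 0.0, 5.0, 4.0, 12.0, 25.0, 24.0, 32.0, 50.0, 60.0, 35.0, 42.0, 21.0, 7.0, 0.0 cfs; ΣQ_DR = 317.0 cfs, peak = 60.0 cfs.
Runoff depth d = ΣQ_DR·Δt / A = 317.0 × 7200 / (0.327 mi²) = 3.004 in.
The 1-inch UH is the DRH scaled by (1 in)/d, so U_p = 60.0 × 1/3.004 = 20.0 cfs.

U_p ≈ 20.0 cfs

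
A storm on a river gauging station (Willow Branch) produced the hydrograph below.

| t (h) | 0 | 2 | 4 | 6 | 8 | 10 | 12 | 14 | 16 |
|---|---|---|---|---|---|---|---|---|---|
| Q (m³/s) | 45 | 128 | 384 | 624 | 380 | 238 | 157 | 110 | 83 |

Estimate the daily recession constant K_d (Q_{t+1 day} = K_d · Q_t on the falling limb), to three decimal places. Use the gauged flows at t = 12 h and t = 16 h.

K_d ≈ 0.022

Between t = 12 h and t = 16 h the flow falls from 157 to 83 m³/s over 2×2 h = 4 h.
Per-interval ratio K = (83/157)^(1/2) = 0.7271; K_d = K^(24/2) = 0.022.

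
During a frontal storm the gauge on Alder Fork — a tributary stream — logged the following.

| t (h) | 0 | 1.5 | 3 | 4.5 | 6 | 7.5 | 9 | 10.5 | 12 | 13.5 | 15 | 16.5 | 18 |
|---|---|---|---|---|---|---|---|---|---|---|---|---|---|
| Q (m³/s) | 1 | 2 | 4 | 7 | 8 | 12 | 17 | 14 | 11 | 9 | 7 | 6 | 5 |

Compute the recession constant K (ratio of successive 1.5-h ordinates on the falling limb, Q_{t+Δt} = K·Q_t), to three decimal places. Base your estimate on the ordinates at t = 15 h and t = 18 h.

Using the recession-limb readings at t = 15 h and t = 18 h: Q falls from 7 to 5 m³/s over 2 intervals.
K = (Q₂/Q₁)^(1/2) = (5/7)^(1/2) = 0.845.

K ≈ 0.845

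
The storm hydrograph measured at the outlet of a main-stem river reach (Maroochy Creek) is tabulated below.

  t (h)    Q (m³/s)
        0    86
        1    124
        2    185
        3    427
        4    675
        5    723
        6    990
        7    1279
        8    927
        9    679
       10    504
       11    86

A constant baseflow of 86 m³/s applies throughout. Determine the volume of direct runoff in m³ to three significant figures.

Direct-runoff ordinates (Q − Q_b): 0.0, 38.0, 99.0, 341.0, 589.0, 637.0, 904.0, 1193.0, 841.0, 593.0, 418.0, 0.0 m³/s.
ΣQ_DR = 5653 m³/s.
With Δt = 1 h = 3600 s, V = ΣQ_DR · Δt = 5653 × 3600 = 2.04 × 10^7 m³.

V ≈ 2.04 × 10^7 m³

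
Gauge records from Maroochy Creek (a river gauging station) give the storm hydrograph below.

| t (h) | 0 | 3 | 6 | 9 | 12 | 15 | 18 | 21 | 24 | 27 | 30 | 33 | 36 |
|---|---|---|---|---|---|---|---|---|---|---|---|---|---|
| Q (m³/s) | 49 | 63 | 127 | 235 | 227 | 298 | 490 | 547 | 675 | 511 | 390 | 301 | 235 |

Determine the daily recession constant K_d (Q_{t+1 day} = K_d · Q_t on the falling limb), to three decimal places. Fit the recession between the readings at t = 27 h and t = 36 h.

Between t = 27 h and t = 36 h the flow falls from 511 to 235 m³/s over 3×3 h = 9 h.
Per-interval ratio K = (235/511)^(1/3) = 0.7719; K_d = K^(24/3) = 0.126.

K_d ≈ 0.126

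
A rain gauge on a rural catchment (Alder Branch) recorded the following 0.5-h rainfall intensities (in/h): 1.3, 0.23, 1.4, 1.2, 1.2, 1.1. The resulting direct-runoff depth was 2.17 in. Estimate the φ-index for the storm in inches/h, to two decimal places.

φ ≈ 0.37 in/h

Only the 5 blocks with intensity above φ contribute runoff: 1.3, 1.4, 1.2, 1.2, 1.1 in/h.
Σ(I−φ)·Δt = d  ⇒  (1.3+1.4+1.2+1.2+1.1 − 5φ)·0.5 = 2.17
φ = (6.200 − 2.17/0.5) / 5 = 0.37 in/h.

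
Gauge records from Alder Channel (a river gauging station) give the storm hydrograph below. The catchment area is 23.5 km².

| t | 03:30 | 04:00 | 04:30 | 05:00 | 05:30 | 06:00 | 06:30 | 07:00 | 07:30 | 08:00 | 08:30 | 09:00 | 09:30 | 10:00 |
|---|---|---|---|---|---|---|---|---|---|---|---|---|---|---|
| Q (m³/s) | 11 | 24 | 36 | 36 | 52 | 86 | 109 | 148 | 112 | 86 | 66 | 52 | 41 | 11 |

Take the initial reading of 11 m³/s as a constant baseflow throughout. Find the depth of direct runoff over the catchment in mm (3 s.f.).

Direct runoff: 0.0, 13.0, 25.0, 25.0, 41.0, 75.0, 98.0, 137.0, 101.0, 75.0, 55.0, 41.0, 30.0, 0.0 m³/s; ΣQ_DR = 716.0 m³/s.
V = ΣQ_DR · Δt = 716.0 × 1800 s = 1.289 × 10^6 m³.
Over A = 23.5 km², depth = V / A = 54.8 mm.

d ≈ 54.8 mm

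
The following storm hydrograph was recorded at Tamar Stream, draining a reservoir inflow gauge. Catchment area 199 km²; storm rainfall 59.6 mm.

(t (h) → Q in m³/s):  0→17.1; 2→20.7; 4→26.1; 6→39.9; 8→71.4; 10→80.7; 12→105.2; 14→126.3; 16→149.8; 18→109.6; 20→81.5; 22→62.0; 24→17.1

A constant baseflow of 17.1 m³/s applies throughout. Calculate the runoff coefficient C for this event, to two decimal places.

ΣQ_DR = 685.1 m³/s; V = ΣQ_DR·Δt = 4.933 × 10^6 m³.
Runoff depth d = V / A = 24.79 mm.
C = d / P = 24.79 / 59.6 = 0.42.

C ≈ 0.42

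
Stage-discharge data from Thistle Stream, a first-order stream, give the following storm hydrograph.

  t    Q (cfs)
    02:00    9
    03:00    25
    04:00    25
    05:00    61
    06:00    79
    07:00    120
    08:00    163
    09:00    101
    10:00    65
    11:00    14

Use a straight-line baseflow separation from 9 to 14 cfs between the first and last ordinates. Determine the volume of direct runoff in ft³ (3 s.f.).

V ≈ 1.97 × 10^6 ft³

Direct-runoff ordinates (Q − Q_b): 0.00, 15.44, 14.89, 50.33, 67.78, 108.22, 150.67, 88.11, 51.56, 0.00 cfs.
ΣQ_DR = 547.0 cfs.
With Δt = 1 h = 3600 s, V = ΣQ_DR · Δt = 547.0 × 3600 = 1.97 × 10^6 ft³.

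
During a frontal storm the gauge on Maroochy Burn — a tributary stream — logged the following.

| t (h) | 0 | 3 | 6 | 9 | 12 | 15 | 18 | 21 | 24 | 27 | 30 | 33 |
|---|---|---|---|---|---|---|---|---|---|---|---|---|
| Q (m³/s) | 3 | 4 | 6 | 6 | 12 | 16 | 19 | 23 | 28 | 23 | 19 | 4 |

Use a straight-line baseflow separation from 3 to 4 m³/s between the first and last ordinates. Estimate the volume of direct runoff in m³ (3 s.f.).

Direct-runoff ordinates (Q − Q_b): 0.00, 0.91, 2.82, 2.73, 8.64, 12.55, 15.45, 19.36, 24.27, 19.18, 15.09, 0.00 m³/s.
ΣQ_DR = 121.0 m³/s.
With Δt = 3 h = 10800 s, V = ΣQ_DR · Δt = 121.0 × 10800 = 1.31 × 10^6 m³.

V ≈ 1.31 × 10^6 m³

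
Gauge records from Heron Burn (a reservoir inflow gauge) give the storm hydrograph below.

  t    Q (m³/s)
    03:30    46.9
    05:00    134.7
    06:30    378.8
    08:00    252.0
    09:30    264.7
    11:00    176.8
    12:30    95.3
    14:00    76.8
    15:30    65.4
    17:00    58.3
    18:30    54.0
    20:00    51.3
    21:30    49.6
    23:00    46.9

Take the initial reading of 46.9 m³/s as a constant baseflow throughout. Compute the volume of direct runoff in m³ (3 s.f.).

V ≈ 5.91 × 10^6 m³

Direct-runoff ordinates (Q − Q_b): 0.0, 87.8, 331.9, 205.1, 217.8, 129.9, 48.4, 29.9, 18.5, 11.4, 7.1, 4.4, 2.7, 0.0 m³/s.
ΣQ_DR = 1095 m³/s.
With Δt = 1.5 h = 5400 s, V = ΣQ_DR · Δt = 1095 × 5400 = 5.91 × 10^6 m³.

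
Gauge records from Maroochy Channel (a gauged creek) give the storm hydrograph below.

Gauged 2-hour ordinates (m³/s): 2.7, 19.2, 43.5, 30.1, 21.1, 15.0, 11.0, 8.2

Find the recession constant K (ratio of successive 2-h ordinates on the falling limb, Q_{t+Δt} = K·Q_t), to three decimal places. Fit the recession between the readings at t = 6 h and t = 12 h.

Using the recession-limb readings at t = 6 h and t = 12 h: Q falls from 30.1 to 11.0 m³/s over 3 intervals.
K = (Q₂/Q₁)^(1/3) = (11.0/30.1)^(1/3) = 0.715.

K ≈ 0.715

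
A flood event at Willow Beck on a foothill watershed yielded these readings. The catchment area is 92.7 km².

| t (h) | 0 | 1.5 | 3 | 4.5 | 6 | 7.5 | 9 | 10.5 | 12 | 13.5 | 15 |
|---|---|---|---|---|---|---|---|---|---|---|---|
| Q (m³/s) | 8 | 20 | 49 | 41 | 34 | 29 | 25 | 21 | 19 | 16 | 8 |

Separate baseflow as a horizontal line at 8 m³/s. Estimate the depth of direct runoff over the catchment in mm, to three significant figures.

Direct runoff: 0.0, 12.0, 41.0, 33.0, 26.0, 21.0, 17.0, 13.0, 11.0, 8.0, 0.0 m³/s; ΣQ_DR = 182.0 m³/s.
V = ΣQ_DR · Δt = 182.0 × 5400 s = 9.828 × 10^5 m³.
Over A = 92.7 km², depth = V / A = 10.6 mm.

d ≈ 10.6 mm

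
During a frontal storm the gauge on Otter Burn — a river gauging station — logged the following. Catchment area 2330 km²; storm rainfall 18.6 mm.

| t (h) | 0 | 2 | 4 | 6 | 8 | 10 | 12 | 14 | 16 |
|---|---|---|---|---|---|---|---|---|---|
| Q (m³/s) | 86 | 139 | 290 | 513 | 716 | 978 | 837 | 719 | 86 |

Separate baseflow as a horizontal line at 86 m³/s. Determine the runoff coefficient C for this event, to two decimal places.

ΣQ_DR = 3590 m³/s; V = ΣQ_DR·Δt = 2.585 × 10^7 m³.
Runoff depth d = V / A = 11.09 mm.
C = d / P = 11.09 / 18.6 = 0.60.

C ≈ 0.60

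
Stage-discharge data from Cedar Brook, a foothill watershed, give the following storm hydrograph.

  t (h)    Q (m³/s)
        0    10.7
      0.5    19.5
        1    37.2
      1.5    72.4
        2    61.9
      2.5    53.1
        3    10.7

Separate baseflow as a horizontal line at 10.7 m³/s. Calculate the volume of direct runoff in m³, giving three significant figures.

Direct-runoff ordinates (Q − Q_b): 0.0, 8.8, 26.5, 61.7, 51.2, 42.4, 0.0 m³/s.
ΣQ_DR = 190.6 m³/s.
With Δt = 0.5 h = 1800 s, V = ΣQ_DR · Δt = 190.6 × 1800 = 3.43 × 10^5 m³.

V ≈ 3.43 × 10^5 m³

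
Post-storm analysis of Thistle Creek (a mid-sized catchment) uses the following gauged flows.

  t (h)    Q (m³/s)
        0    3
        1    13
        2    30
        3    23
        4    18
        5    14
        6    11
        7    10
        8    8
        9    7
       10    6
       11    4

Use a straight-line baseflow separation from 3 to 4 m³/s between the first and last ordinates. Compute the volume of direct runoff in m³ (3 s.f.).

V ≈ 3.78 × 10^5 m³

Direct-runoff ordinates (Q − Q_b): 0.00, 9.91, 26.82, 19.73, 14.64, 10.55, 7.45, 6.36, 4.27, 3.18, 2.09, 0.00 m³/s.
ΣQ_DR = 105.0 m³/s.
With Δt = 1 h = 3600 s, V = ΣQ_DR · Δt = 105.0 × 3600 = 3.78 × 10^5 m³.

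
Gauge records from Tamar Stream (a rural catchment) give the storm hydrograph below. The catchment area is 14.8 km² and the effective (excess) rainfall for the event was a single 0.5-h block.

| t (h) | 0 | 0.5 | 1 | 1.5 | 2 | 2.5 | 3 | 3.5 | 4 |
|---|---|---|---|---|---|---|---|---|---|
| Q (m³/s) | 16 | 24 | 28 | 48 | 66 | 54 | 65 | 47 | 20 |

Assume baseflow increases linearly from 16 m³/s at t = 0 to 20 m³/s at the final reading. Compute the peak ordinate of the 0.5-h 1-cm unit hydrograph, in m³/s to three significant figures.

U_p ≈ 19.2 m³/s

Direct runoff: 0.00, 7.50, 11.00, 30.50, 48.00, 35.50, 46.00, 27.50, 0.00 m³/s; ΣQ_DR = 206.0 m³/s, peak = 48.00 m³/s.
Runoff depth d = ΣQ_DR·Δt / A = 206.0 × 1800 / (14.8 km²) = 25.05 mm.
The 1-cm UH is the DRH scaled by (10 mm)/d, so U_p = 48.00 × 10/25.05 = 19.2 m³/s.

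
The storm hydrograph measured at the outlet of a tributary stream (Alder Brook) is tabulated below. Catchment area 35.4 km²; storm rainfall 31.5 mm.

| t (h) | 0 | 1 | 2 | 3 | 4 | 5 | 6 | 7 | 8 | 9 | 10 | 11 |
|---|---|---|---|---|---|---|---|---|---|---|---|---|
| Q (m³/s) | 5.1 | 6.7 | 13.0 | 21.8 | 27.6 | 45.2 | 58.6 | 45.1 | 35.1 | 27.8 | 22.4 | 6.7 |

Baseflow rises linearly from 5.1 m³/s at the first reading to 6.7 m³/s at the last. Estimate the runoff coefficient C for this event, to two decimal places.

ΣQ_DR = 244.3 m³/s; V = ΣQ_DR·Δt = 8.795 × 10^5 m³.
Runoff depth d = V / A = 24.84 mm.
C = d / P = 24.84 / 31.5 = 0.79.

C ≈ 0.79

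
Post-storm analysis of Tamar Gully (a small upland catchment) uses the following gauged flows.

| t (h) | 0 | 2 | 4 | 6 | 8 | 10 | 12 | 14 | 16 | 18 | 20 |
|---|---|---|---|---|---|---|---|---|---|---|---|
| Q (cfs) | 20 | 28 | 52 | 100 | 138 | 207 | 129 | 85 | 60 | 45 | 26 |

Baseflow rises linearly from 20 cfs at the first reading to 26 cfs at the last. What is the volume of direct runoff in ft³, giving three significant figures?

Direct-runoff ordinates (Q − Q_b): 0.00, 7.40, 30.80, 78.20, 115.60, 184.00, 105.40, 60.80, 35.20, 19.60, 0.00 cfs.
ΣQ_DR = 637.0 cfs.
With Δt = 2 h = 7200 s, V = ΣQ_DR · Δt = 637.0 × 7200 = 4.59 × 10^6 ft³.

V ≈ 4.59 × 10^6 ft³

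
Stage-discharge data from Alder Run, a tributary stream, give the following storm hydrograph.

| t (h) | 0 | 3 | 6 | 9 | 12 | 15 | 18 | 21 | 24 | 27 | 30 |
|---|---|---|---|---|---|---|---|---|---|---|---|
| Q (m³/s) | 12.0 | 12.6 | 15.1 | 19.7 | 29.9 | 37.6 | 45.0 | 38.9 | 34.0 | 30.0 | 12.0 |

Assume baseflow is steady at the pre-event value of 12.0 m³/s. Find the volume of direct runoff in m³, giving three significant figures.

Direct-runoff ordinates (Q − Q_b): 0.0, 0.6, 3.1, 7.7, 17.9, 25.6, 33.0, 26.9, 22.0, 18.0, 0.0 m³/s.
ΣQ_DR = 154.8 m³/s.
With Δt = 3 h = 10800 s, V = ΣQ_DR · Δt = 154.8 × 10800 = 1.67 × 10^6 m³.

V ≈ 1.67 × 10^6 m³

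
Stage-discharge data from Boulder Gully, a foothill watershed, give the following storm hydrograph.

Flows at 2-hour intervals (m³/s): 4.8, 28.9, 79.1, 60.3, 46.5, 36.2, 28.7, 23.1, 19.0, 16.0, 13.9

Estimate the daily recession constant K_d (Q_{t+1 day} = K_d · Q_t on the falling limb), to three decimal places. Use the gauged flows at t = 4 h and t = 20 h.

Between t = 4 h and t = 20 h the flow falls from 79.1 to 13.9 m³/s over 8×2 h = 16 h.
Per-interval ratio K = (13.9/79.1)^(1/8) = 0.8046; K_d = K^(24/2) = 0.074.

K_d ≈ 0.074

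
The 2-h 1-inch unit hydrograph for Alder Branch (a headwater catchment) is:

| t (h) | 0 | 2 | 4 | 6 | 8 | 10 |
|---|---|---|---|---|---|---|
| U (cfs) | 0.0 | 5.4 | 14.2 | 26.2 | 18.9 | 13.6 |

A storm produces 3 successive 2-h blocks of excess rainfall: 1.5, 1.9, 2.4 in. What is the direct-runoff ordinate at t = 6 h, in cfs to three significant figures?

By discrete convolution, Q_j = Σ (P_i / 1 in) · U_{j−i}.
At t = 6 h (j=3): Q = (1.5/1)·26.2 + (1.9/1)·14.2 + (2.4/1)·5.4 = 79.2 cfs.

Q ≈ 79.2 cfs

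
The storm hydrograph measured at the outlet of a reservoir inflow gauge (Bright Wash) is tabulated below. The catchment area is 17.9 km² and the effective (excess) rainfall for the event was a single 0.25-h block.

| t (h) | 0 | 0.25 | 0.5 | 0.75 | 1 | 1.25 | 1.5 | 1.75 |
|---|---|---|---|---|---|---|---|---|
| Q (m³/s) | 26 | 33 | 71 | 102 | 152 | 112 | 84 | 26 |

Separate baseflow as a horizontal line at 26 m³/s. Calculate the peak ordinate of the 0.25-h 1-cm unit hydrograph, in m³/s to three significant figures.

U_p ≈ 63.0 m³/s

Direct runoff: 0.0, 7.0, 45.0, 76.0, 126.0, 86.0, 58.0, 0.0 m³/s; ΣQ_DR = 398.0 m³/s, peak = 126.0 m³/s.
Runoff depth d = ΣQ_DR·Δt / A = 398.0 × 900 / (17.9 km²) = 20.01 mm.
The 1-cm UH is the DRH scaled by (10 mm)/d, so U_p = 126.0 × 10/20.01 = 63.0 m³/s.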